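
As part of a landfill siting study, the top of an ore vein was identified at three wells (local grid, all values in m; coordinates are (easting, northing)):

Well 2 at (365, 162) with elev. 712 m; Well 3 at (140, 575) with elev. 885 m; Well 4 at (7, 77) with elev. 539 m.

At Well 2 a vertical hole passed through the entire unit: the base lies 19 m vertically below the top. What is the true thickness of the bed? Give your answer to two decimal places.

15.62 m

Let the plane be z = a·E + b·N + c.
Well 3−Well 2: −225a + 413b = 173;  Well 4−Well 2: −358a − 85b = −173.
Solving gives a = 0.33983, b = 0.60402.
|∇z| = √(a²+b²) = 0.69305, so dip δ = arctan(0.69305) = 34.72°.
True thickness = vertical thickness × cos δ = 19 × cos 34.72° = 15.62 m.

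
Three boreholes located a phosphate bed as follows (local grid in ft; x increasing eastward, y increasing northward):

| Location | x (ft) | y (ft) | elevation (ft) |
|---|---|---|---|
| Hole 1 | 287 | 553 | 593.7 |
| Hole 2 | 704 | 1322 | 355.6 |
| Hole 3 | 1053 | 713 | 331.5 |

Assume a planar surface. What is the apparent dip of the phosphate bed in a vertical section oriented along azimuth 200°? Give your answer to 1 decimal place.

Two edge vectors: Hole 1→Hole 2 = (417, 769, -238.1), Hole 1→Hole 3 = (766, 160, -262.2).
Normal n = (Hole 1→Hole 2) × (Hole 1→Hole 3) = (-163535.8, -73047.2, -522334).
So ∂z/∂x = −n_x/n_z = −0.31309 and ∂z/∂y = −n_y/n_z = −0.13985.
Unit vector along 200° is (sin 200°, cos 200°) = (-0.3420, -0.9397).
Slope in that direction = a·(-0.3420) + b·(-0.9397) = 0.23850.
Apparent dip = arctan|0.23850| = 13.4° (true dip is 18.9°, so apparent ≤ true as expected).

13.4°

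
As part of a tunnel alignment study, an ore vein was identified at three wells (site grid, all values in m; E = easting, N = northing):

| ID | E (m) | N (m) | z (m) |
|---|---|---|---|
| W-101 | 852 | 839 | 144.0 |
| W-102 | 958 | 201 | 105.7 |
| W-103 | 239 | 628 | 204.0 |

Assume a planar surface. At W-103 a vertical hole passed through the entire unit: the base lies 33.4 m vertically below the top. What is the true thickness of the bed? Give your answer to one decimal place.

Two edge vectors: W-101→W-102 = (106, -638, -38.3), W-101→W-103 = (-613, -211, 60).
Normal n = (W-101→W-102) × (W-101→W-103) = (-46361.3, 17117.9, -413460).
So ∂z/∂E = −n_x/n_z = −0.11213 and ∂z/∂N = −n_y/n_z = 0.04140.
|∇z| = √(a²+b²) = 0.11953, so dip δ = arctan(0.11953) = 6.82°.
True thickness = vertical thickness × cos δ = 33.4 × cos 6.82° = 33.2 m.

33.2 m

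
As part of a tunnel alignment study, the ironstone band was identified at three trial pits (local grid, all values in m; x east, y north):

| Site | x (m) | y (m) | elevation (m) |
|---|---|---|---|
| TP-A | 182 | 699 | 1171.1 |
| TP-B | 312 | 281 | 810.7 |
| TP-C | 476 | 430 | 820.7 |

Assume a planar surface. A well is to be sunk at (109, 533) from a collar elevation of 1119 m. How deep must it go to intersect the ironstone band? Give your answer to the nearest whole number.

Let the plane be z = a·x + b·y + c.
TP-B−TP-A: 130a − 418b = −360.4;  TP-C−TP-A: 294a − 269b = −350.4.
Solving gives a = −0.56322, b = 0.68704.
Then c = 1171.1 − a·182 − b·699 = 793.37.
At (109, 533): z_contact = −61.4 + 366.2 + 793.37 = 1098.2 m.
Depth below ground = 1119 − 1098.2 = 21 m.

21 m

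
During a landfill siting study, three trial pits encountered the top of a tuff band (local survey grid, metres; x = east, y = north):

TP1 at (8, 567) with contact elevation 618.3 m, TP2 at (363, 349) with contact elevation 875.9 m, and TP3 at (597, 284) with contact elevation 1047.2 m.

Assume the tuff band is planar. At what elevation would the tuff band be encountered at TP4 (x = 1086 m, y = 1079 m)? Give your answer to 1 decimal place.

Two edge vectors: TP1→TP2 = (355, -218, 257.6), TP1→TP3 = (589, -283, 428.9).
Normal n = (TP1→TP2) × (TP1→TP3) = (-20599.4, -533.1, 27937).
So ∂z/∂x = −n_x/n_z = 0.737352 and ∂z/∂y = −n_y/n_z = 0.019082.
Intercept c from TP1: 618.3 − 5.90 − 10.82 = 601.58.
At (1086, 1079): z = 800.8 + 20.6 + 601.58 = 1422.9 m.

1422.9 m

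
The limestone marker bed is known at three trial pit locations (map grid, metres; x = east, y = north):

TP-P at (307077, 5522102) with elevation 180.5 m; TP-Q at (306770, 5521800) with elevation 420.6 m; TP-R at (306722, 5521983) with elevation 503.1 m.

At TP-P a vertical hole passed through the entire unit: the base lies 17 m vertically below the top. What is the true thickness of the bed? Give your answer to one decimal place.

Two edge vectors: TP-P→TP-Q = (-307, -302, 240.1), TP-P→TP-R = (-355, -119, 322.6).
Normal n = (TP-P→TP-Q) × (TP-P→TP-R) = (-68853.3, 13802.7, -70677).
So ∂z/∂x = −n_x/n_z = −0.97420 and ∂z/∂y = −n_y/n_z = 0.19529.
|∇z| = √(a²+b²) = 0.99358, so dip δ = arctan(0.99358) = 44.82°.
True thickness = vertical thickness × cos δ = 17 × cos 44.82° = 12.1 m.

12.1 m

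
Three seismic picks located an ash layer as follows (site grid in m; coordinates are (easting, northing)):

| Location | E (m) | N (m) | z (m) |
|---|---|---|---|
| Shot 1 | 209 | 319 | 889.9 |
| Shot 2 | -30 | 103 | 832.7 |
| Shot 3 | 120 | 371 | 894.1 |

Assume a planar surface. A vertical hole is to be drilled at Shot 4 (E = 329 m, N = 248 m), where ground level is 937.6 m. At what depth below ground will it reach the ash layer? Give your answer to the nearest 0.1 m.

53.5 m

Let the plane be z = a·E + b·N + c.
Shot 2−Shot 1: −239a − 216b = −57.2;  Shot 3−Shot 1: −89a + 52b = 4.2.
Solving gives a = 0.06531, b = 0.19255.
Then c = 889.9 − a·209 − b·319 = 814.83.
At (329, 248): z_contact = 21.49 + 47.75 + 814.83 = 884.07 m.
Depth below ground = 937.6 − 884.07 = 53.5 m.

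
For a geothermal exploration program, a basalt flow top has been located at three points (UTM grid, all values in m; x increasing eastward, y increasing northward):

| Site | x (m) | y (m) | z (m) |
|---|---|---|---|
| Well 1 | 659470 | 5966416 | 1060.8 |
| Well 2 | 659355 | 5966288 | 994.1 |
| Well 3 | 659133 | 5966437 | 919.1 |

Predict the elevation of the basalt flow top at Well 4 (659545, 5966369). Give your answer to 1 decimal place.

Two edge vectors: Well 1→Well 2 = (-115, -128, -66.7), Well 1→Well 3 = (-337, 21, -141.7).
Normal n = (Well 1→Well 2) × (Well 1→Well 3) = (19538.3, 6182.4, -45551).
So ∂z/∂x = −n_x/n_z = 0.428932405 and ∂z/∂y = −n_y/n_z = 0.135724792.
Intercept c from Well 1: 1060.8 − 282868.05 − 809790.57 = −1091597.82.
At (659545, 5966369): z = 282900.2 + 809784.2 − 1091597.82 = 1086.6 m.

1086.6 m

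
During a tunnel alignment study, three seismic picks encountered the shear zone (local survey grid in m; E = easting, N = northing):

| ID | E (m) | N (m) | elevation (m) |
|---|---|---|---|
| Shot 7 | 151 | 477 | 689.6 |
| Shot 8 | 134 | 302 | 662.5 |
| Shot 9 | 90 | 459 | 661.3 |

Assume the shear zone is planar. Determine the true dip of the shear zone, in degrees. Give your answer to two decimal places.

Two edge vectors: Shot 7→Shot 8 = (-17, -175, -27.1), Shot 7→Shot 9 = (-61, -18, -28.3).
Normal n = (Shot 7→Shot 8) × (Shot 7→Shot 9) = (4464.7, 1172, -10369).
So ∂z/∂E = −n_x/n_z = 0.43058 and ∂z/∂N = −n_y/n_z = 0.11303.
Gradient magnitude |∇z| = √(a² + b²) = √(0.18540 + 0.01278) = 0.44517.
True dip = arctan(0.44517) = 24.00°, dipping toward WSW (azimuth ≈ 255°).

24.00°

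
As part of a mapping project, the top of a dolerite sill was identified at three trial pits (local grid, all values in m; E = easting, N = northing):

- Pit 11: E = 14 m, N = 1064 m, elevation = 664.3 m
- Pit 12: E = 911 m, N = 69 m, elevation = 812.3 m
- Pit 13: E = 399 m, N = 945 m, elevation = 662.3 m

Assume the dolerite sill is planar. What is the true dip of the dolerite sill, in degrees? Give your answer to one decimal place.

12.6°

Let the plane be z = a·E + b·N + c.
Pit 12−Pit 11: 897a − 995b = 148;  Pit 13−Pit 11: 385a − 119b = −2.
Solving gives a = −0.07094, b = −0.21269.
Gradient magnitude |∇z| = √(a² + b²) = √(0.00503 + 0.04524) = 0.22421.
True dip = arctan(0.22421) = 12.6°, dipping toward NNE (azimuth ≈ 018°).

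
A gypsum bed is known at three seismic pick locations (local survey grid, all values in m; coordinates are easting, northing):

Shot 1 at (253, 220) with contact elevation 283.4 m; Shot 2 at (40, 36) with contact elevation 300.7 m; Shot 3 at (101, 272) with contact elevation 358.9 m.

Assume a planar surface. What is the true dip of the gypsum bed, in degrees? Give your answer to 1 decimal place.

Two edge vectors: Shot 1→Shot 2 = (-213, -184, 17.3), Shot 1→Shot 3 = (-152, 52, 75.5).
Normal n = (Shot 1→Shot 2) × (Shot 1→Shot 3) = (-14791.6, 13451.9, -39044).
So ∂z/∂easting = −n_x/n_z = −0.37884 and ∂z/∂northing = −n_y/n_z = 0.34453.
Gradient magnitude |∇z| = √(a² + b²) = √(0.14352 + 0.11870) = 0.51208.
True dip = arctan(0.51208) = 27.1°, dipping toward SE (azimuth ≈ 132°).

27.1°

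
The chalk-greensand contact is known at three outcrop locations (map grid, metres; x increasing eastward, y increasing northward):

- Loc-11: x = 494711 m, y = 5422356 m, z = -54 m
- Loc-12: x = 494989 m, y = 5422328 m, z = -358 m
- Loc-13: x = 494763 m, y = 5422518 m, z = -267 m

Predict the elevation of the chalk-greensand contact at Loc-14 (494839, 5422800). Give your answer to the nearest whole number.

Let the plane be z = a·x + b·y + c.
Loc-12−Loc-11: 278a − 28b = −304;  Loc-13−Loc-11: 52a + 162b = −213.
Solving gives a = −1.18755915, b = −0.93362299.
Then c = -54 − a·494711 − b·5422356 = 5649880.79.
At (494839, 5422800): z = −587650.6 − 5062850.7 + 5649880.79 = -620.5 m.

-621 m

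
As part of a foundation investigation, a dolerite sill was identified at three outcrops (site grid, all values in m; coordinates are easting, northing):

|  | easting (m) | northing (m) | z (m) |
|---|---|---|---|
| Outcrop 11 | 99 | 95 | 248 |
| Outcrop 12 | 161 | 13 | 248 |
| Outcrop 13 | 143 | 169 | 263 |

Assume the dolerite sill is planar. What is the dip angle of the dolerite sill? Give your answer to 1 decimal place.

Let the plane be z = a·easting + b·northing + c.
Outcrop 12−Outcrop 11: 62a − 82b = 0;  Outcrop 13−Outcrop 11: 44a + 74b = 15.
Solving gives a = 0.15007, b = 0.11347.
Gradient magnitude |∇z| = √(a² + b²) = √(0.02252 + 0.01288) = 0.18814.
True dip = arctan(0.18814) = 10.7°, dipping toward SW (azimuth ≈ 233°).

10.7°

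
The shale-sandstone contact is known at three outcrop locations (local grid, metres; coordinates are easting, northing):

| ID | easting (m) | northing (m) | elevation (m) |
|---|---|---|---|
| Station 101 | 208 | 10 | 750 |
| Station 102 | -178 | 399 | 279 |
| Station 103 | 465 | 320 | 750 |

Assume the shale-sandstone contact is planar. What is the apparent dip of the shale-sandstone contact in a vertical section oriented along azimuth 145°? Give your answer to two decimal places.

Two edge vectors: Station 101→Station 102 = (-386, 389, -471), Station 101→Station 103 = (257, 310, 0).
Normal n = (Station 101→Station 102) × (Station 101→Station 103) = (146010, -121047, -219633).
So ∂z/∂easting = −n_x/n_z = 0.66479 and ∂z/∂northing = −n_y/n_z = −0.55113.
Unit vector along 145° is (sin 145°, cos 145°) = (0.5736, -0.8192).
Slope in that direction = a·(0.5736) + b·(-0.8192) = 0.83277.
Apparent dip = arctan|0.83277| = 39.79° (true dip is 40.8°, so apparent ≤ true as expected).

39.79°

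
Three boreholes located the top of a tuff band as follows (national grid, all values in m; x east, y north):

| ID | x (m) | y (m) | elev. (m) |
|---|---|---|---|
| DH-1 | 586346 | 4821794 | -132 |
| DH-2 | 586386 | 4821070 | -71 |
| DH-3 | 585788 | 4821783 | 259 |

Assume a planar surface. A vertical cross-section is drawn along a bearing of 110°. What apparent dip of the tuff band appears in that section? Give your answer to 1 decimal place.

Two edge vectors: DH-1→DH-2 = (40, -724, 61), DH-1→DH-3 = (-558, -11, 391).
Normal n = (DH-1→DH-2) × (DH-1→DH-3) = (-282413, -49678, -404432).
So ∂z/∂x = −n_x/n_z = −0.69830 and ∂z/∂y = −n_y/n_z = −0.12283.
Unit vector along 110° is (sin 110°, cos 110°) = (0.9397, -0.3420).
Slope in that direction = a·(0.9397) + b·(-0.3420) = −0.61417.
Apparent dip = arctan|0.61417| = 31.6° (true dip is 35.3°, so apparent ≤ true as expected).

31.6°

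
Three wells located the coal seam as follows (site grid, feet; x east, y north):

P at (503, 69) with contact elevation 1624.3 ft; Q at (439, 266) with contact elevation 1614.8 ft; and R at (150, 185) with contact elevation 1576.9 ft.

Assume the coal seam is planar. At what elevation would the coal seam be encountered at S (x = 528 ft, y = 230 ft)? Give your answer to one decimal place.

Two edge vectors: P→Q = (-64, 197, -9.5), P→R = (-353, 116, -47.4).
Normal n = (P→Q) × (P→R) = (-8235.8, 319.9, 62117).
So ∂z/∂x = −n_x/n_z = 0.13259 and ∂z/∂y = −n_y/n_z = −0.00515.
Intercept c from P: 1624.3 − 66.69 + 0.36 = 1557.96.
At (528, 230): z = 70.0 − 1.2 + 1557.96 = 1626.8 ft.

1626.8 ft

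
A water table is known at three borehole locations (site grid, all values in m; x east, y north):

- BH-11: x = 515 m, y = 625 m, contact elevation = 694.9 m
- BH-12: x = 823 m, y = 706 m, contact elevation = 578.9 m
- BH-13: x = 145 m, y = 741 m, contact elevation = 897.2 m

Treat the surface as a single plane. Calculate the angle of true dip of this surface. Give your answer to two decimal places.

Let the plane be z = a·x + b·y + c.
BH-12−BH-11: 308a + 81b = −116;  BH-13−BH-11: −370a + 116b = 202.3.
Solving gives a = −0.45423, b = 0.29511.
Gradient magnitude |∇z| = √(a² + b²) = √(0.20633 + 0.08709) = 0.54168.
True dip = arctan(0.54168) = 28.44°, dipping toward ESE (azimuth ≈ 123°).

28.44°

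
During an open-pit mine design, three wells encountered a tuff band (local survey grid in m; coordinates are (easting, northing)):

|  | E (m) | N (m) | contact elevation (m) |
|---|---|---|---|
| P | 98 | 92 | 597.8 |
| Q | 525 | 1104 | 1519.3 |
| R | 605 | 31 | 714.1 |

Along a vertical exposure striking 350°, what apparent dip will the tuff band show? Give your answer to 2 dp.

35.25°

Let the plane be z = a·E + b·N + c.
Q−P: 427a + 1012b = 921.5;  R−P: 507a − 61b = 116.3.
Solving gives a = 0.32257, b = 0.77447.
Unit vector along 350° is (sin 350°, cos 350°) = (-0.1736, 0.9848).
Slope in that direction = a·(-0.1736) + b·(0.9848) = 0.70669.
Apparent dip = arctan|0.70669| = 35.25° (true dip is 40.0°, so apparent ≤ true as expected).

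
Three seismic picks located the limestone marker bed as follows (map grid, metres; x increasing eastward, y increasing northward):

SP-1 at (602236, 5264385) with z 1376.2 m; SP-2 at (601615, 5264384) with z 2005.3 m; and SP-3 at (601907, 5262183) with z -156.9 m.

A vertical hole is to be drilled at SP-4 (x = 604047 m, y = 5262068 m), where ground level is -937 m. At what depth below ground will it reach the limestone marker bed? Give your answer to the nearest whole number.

Two edge vectors: SP-1→SP-2 = (-621, -1, 629.1), SP-1→SP-3 = (-329, -2202, -1533.1).
Normal n = (SP-1→SP-2) × (SP-1→SP-3) = (1386811.3, -1159029, 1367113).
So ∂z/∂x = −n_x/n_z = −1.01440868 and ∂z/∂y = −n_y/n_z = 0.84779312.
Intercept c from SP-1: 1376.2 + 610913.43 − 4463109.40 = −3850819.77.
At (604047, 5262068): z_contact = −612750.5 + 4461145.1 − 3850819.77 = -2425.2 m.
Depth below ground = -937 − (-2425.2) = 1488 m.

1488 m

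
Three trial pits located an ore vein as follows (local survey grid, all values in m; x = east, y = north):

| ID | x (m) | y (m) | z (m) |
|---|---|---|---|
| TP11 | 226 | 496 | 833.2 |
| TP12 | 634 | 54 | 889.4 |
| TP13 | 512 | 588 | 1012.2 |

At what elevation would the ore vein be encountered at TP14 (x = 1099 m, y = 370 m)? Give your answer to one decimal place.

1238.2 m

Let the plane be z = a·x + b·y + c.
TP12−TP11: 408a − 442b = 56.2;  TP13−TP11: 286a + 92b = 179.
Solving gives a = 0.514117, b = 0.347420.
Then c = 833.2 − a·226 − b·496 = 544.69.
At (1099, 370): z = 565.0 + 128.5 + 544.69 = 1238.2 m.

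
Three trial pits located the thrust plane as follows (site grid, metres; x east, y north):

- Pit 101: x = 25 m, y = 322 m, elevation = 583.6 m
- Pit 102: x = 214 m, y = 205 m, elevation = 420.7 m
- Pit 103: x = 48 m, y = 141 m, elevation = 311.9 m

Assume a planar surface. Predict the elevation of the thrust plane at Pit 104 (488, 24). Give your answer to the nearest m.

167 m

Two edge vectors: Pit 101→Pit 102 = (189, -117, -162.9), Pit 101→Pit 103 = (23, -181, -271.7).
Normal n = (Pit 101→Pit 102) × (Pit 101→Pit 103) = (2304, 47604.6, -31518).
So ∂z/∂x = −n_x/n_z = 0.07310 and ∂z/∂y = −n_y/n_z = 1.51039.
Intercept c from Pit 101: 583.6 − 1.83 − 486.35 = 95.43.
At (488, 24): z = 35.7 + 36.2 + 95.43 = 167.3 m.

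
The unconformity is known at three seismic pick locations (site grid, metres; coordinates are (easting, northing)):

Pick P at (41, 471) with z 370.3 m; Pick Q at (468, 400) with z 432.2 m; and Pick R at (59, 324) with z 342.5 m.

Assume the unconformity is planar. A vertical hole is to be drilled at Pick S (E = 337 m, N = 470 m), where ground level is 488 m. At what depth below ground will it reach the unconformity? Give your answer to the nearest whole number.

Let the plane be z = a·E + b·N + c.
Pick Q−Pick P: 427a − 71b = 61.9;  Pick R−Pick P: 18a − 147b = −27.8.
Solving gives a = 0.18008, b = 0.21117.
Then c = 370.3 − a·41 − b·471 = 263.46.
At (337, 470): z_contact = 60.7 + 99.2 + 263.46 = 423.4 m.
Depth below ground = 488 − 423.4 = 65 m.

65 m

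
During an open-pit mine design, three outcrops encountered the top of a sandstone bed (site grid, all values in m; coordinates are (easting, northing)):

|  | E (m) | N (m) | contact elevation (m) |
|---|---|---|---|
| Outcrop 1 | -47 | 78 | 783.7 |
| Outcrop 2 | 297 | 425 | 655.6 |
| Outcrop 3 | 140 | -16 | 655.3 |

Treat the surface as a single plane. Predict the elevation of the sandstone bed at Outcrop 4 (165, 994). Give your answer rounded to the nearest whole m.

Let the plane be z = a·E + b·N + c.
Outcrop 2−Outcrop 1: 344a + 347b = −128.1;  Outcrop 3−Outcrop 1: 187a − 94b = −128.4.
Solving gives a = −0.58212, b = 0.20792.
Then c = 783.7 − a·-47 − b·78 = 740.12.
At (165, 994): z = −96.0 + 206.7 + 740.12 = 850.7 m.

851 m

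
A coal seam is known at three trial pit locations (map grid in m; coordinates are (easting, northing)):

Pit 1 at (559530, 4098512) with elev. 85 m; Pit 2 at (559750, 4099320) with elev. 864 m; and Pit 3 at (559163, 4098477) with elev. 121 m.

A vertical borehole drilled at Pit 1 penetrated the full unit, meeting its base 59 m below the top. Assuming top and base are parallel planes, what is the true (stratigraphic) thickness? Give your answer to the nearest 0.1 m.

Let the plane be z = a·E + b·N + c.
Pit 2−Pit 1: 220a + 808b = 779;  Pit 3−Pit 1: −367a − 35b = 36.
Solving gives a = −0.19510, b = 1.01723.
|∇z| = √(a²+b²) = 1.03577, so dip δ = arctan(1.03577) = 46.01°.
True thickness = vertical thickness × cos δ = 59 × cos 46.01° = 41.0 m.

41.0 m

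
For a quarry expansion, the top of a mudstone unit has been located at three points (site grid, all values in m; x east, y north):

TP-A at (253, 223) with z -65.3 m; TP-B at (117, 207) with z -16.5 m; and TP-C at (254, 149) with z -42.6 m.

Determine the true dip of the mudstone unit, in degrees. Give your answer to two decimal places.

Two edge vectors: TP-A→TP-B = (-136, -16, 48.8), TP-A→TP-C = (1, -74, 22.7).
Normal n = (TP-A→TP-B) × (TP-A→TP-C) = (3248, 3136, 10080).
So ∂z/∂x = −n_x/n_z = −0.32222 and ∂z/∂y = −n_y/n_z = −0.31111.
Gradient magnitude |∇z| = √(a² + b²) = √(0.10383 + 0.09679) = 0.44790.
True dip = arctan(0.44790) = 24.13°, dipping toward NE (azimuth ≈ 046°).

24.13°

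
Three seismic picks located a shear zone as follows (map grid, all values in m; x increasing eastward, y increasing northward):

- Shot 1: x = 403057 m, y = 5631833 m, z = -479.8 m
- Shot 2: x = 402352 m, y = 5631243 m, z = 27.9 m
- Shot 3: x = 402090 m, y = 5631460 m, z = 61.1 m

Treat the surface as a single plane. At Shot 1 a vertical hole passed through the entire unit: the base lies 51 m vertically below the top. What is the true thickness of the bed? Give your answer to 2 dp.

Two edge vectors: Shot 1→Shot 2 = (-705, -590, 507.7), Shot 1→Shot 3 = (-967, -373, 540.9).
Normal n = (Shot 1→Shot 2) × (Shot 1→Shot 3) = (-129758.9, -109611.4, -307565).
So ∂z/∂x = −n_x/n_z = −0.42189 and ∂z/∂y = −n_y/n_z = −0.35638.
|∇z| = √(a²+b²) = 0.55227, so dip δ = arctan(0.55227) = 28.91°.
True thickness = vertical thickness × cos δ = 51 × cos 28.91° = 44.64 m.

44.64 m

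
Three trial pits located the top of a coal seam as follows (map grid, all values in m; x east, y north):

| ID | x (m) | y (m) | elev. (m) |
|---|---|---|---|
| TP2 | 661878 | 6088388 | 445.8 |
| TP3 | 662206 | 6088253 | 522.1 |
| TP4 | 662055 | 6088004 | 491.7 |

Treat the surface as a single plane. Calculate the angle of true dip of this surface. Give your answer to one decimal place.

Two edge vectors: TP2→TP3 = (328, -135, 76.3), TP2→TP4 = (177, -384, 45.9).
Normal n = (TP2→TP3) × (TP2→TP4) = (23102.7, -1550.1, -102057).
So ∂z/∂x = −n_x/n_z = 0.22637 and ∂z/∂y = −n_y/n_z = −0.01519.
Gradient magnitude |∇z| = √(a² + b²) = √(0.05124 + 0.00023) = 0.22688.
True dip = arctan(0.22688) = 12.8°, dipping toward W (azimuth ≈ 274°).

12.8°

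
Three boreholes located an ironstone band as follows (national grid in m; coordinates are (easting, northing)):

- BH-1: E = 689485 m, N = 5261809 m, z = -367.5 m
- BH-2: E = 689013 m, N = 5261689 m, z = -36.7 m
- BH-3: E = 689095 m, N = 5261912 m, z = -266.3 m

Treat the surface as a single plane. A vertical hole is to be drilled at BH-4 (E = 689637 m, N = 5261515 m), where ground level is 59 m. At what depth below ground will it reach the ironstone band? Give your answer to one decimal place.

249.8 m

Let the plane be z = a·E + b·N + c.
BH-2−BH-1: −472a − 120b = 330.8;  BH-3−BH-1: −390a + 103b = 101.2.
Solving gives a = −0.484367402, b = −0.851488220.
Then c = -367.5 − a·689485 − b·5261809 = 4813964.94.
At (689637, 5261515): z_contact = −334037.68 − 4480118.04 + 4813964.94 = -190.79 m.
Depth below ground = 59 − (-190.79) = 249.8 m.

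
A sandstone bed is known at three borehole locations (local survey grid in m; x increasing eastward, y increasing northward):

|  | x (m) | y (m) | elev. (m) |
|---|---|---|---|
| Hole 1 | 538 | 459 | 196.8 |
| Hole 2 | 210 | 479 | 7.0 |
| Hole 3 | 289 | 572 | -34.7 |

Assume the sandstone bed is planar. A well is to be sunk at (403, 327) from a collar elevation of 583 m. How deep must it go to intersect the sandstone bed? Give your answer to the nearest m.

Two edge vectors: Hole 1→Hole 2 = (-328, 20, -189.8), Hole 1→Hole 3 = (-249, 113, -231.5).
Normal n = (Hole 1→Hole 2) × (Hole 1→Hole 3) = (16817.4, -28671.8, -32084).
So ∂z/∂x = −n_x/n_z = 0.52417 and ∂z/∂y = −n_y/n_z = −0.89365.
Intercept c from Hole 1: 196.8 − 282.00 + 410.18 = 324.98.
At (403, 327): z_contact = 211.2 − 292.2 + 324.98 = 244.0 m.
Depth below ground = 583 − 244.0 = 339 m.

339 m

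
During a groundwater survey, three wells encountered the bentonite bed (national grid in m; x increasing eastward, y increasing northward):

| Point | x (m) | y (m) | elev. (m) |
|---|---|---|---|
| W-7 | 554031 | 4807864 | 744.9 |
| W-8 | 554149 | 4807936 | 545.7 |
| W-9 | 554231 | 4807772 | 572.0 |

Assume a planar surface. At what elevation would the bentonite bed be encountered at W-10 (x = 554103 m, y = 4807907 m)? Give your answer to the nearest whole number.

624 m

Two edge vectors: W-7→W-8 = (118, 72, -199.2), W-7→W-9 = (200, -92, -172.9).
Normal n = (W-7→W-8) × (W-7→W-9) = (-30775.2, -19437.8, -25256).
So ∂z/∂x = −n_x/n_z = −1.21853025 and ∂z/∂y = −n_y/n_z = −0.76963098.
Intercept c from W-7: 744.9 + 675103.53 + 3700281.08 = 4376129.51.
At (554103, 4807907): z = −675191.3 − 3700314.2 + 4376129.51 = 624.1 m.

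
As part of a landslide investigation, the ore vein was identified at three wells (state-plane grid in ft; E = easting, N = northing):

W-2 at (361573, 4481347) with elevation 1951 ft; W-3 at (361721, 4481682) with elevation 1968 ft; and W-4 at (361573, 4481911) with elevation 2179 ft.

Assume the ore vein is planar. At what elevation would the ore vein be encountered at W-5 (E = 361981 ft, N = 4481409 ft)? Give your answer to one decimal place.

1649.6 ft

Two edge vectors: W-2→W-3 = (148, 335, 17), W-2→W-4 = (0, 564, 228).
Normal n = (W-2→W-3) × (W-2→W-4) = (66792, -33744, 83472).
So ∂z/∂E = −n_x/n_z = −0.800172513 and ∂z/∂N = −n_y/n_z = 0.404255319.
Intercept c from W-2: 1951 + 289320.78 − 1811608.36 = −1520336.59.
At (361981, 4481409): z = −289647.2 + 1811633.4 − 1520336.59 = 1649.6 ft.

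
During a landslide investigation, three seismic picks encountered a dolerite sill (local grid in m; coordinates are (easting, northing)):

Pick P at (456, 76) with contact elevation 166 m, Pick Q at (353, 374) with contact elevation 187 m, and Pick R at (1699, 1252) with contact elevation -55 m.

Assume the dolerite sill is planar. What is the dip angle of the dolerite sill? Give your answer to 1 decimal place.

10.4°

Let the plane be z = a·E + b·N + c.
Pick Q−Pick P: −103a + 298b = 21;  Pick R−Pick P: 1243a + 1176b = −221.
Solving gives a = −0.18422, b = 0.00679.
Gradient magnitude |∇z| = √(a² + b²) = √(0.03394 + 0.00005) = 0.18435.
True dip = arctan(0.18435) = 10.4°, dipping toward E (azimuth ≈ 092°).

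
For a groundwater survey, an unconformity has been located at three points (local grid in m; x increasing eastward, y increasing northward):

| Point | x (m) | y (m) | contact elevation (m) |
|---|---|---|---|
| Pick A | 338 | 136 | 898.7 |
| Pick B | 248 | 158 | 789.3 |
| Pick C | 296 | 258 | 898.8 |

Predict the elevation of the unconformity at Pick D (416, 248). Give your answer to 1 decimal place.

Two edge vectors: Pick A→Pick B = (-90, 22, -109.4), Pick A→Pick C = (-42, 122, 0.1).
Normal n = (Pick A→Pick B) × (Pick A→Pick C) = (13349, 4603.8, -10056).
So ∂z/∂x = −n_x/n_z = 1.32747 and ∂z/∂y = −n_y/n_z = 0.45782.
Intercept c from Pick A: 898.7 − 448.68 − 62.26 = 387.75.
At (416, 248): z = 552.2 + 113.5 + 387.75 = 1053.5 m.

1053.5 m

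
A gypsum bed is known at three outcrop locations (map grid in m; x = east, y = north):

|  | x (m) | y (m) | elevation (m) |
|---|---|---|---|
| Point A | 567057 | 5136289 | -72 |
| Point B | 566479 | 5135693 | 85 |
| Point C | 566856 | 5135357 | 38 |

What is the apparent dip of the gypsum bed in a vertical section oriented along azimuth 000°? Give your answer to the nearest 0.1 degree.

4.4°

Let the plane be z = a·x + b·y + c.
Point B−Point A: −578a − 596b = 157;  Point C−Point A: −201a − 932b = 110.
Solving gives a = −0.19280, b = −0.07645.
Unit vector along 000° is (sin 0°, cos 0°) = (0.0000, 1.0000).
Slope in that direction = a·(0.0000) + b·(1.0000) = −0.07645.
Apparent dip = arctan|0.07645| = 4.4° (true dip is 11.7°, so apparent ≤ true as expected).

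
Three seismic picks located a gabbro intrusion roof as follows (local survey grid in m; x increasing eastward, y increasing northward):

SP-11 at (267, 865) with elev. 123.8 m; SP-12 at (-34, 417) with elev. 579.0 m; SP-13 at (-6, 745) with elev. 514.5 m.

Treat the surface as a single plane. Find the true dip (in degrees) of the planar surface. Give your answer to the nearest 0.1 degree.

Two edge vectors: SP-11→SP-12 = (-301, -448, 455.2), SP-11→SP-13 = (-273, -120, 390.7).
Normal n = (SP-11→SP-12) × (SP-11→SP-13) = (-120409.6, -6668.9, -86184).
So ∂z/∂x = −n_x/n_z = −1.39712 and ∂z/∂y = −n_y/n_z = −0.07738.
Gradient magnitude |∇z| = √(a² + b²) = √(1.95195 + 0.00599) = 1.39926.
True dip = arctan(1.39926) = 54.4°, dipping toward E (azimuth ≈ 087°).

54.4°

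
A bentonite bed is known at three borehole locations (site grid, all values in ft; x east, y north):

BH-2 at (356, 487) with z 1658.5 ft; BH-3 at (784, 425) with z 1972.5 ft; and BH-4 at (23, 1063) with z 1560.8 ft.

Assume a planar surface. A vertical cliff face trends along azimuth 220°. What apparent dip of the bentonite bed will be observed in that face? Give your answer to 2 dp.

Two edge vectors: BH-2→BH-3 = (428, -62, 314), BH-2→BH-4 = (-333, 576, -97.7).
Normal n = (BH-2→BH-3) × (BH-2→BH-4) = (-174806.6, -62746.4, 225882).
So ∂z/∂x = −n_x/n_z = 0.77388 and ∂z/∂y = −n_y/n_z = 0.27778.
Unit vector along 220° is (sin 220°, cos 220°) = (-0.6428, -0.7660).
Slope in that direction = a·(-0.6428) + b·(-0.7660) = −0.71024.
Apparent dip = arctan|0.71024| = 35.38° (true dip is 39.4°, so apparent ≤ true as expected).

35.38°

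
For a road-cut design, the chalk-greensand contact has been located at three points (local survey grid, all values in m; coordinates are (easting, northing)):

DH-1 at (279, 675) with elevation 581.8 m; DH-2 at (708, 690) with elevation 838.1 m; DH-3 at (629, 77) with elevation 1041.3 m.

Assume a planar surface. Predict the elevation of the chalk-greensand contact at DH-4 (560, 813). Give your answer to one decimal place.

Let the plane be z = a·E + b·N + c.
DH-2−DH-1: 429a + 15b = 256.3;  DH-3−DH-1: 350a − 598b = 459.5.
Solving gives a = 0.61178, b = −0.41033.
Then c = 581.8 − a·279 − b·675 = 688.08.
At (560, 813): z = 342.6 − 333.6 + 688.08 = 697.1 m.

697.1 m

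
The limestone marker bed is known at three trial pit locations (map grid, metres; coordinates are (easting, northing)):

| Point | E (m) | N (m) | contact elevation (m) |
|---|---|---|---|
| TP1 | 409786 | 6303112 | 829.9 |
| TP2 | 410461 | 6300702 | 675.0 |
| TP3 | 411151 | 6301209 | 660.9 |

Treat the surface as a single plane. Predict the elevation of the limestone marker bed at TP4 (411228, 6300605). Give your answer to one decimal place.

627.3 m

Let the plane be z = a·E + b·N + c.
TP2−TP1: 675a − 2410b = −154.9;  TP3−TP1: 1365a − 1903b = −169.
Solving gives a = −0.056113858, b = 0.048557322.
Then c = 829.9 − a·409786 − b·6303112 = −282237.66.
At (411228, 6300605): z = −23075.6 + 305940.5 − 282237.66 = 627.3 m.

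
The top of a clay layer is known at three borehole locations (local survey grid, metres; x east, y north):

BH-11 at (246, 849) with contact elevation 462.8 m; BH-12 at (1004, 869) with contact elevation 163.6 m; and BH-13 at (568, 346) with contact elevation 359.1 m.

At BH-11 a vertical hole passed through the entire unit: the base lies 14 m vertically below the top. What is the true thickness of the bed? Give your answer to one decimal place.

13.0 m

Let the plane be z = a·x + b·y + c.
BH-12−BH-11: 758a + 20b = −299.2;  BH-13−BH-11: 322a − 503b = −103.7.
Solving gives a = −0.39352, b = −0.04575.
|∇z| = √(a²+b²) = 0.39617, so dip δ = arctan(0.39617) = 21.61°.
True thickness = vertical thickness × cos δ = 14 × cos 21.61° = 13.0 m.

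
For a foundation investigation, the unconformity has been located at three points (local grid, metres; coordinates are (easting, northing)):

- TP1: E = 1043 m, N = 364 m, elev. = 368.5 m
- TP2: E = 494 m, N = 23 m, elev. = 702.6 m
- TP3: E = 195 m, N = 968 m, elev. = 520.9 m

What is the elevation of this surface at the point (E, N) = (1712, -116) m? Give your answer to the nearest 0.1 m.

Let the plane be z = a·E + b·N + c.
TP2−TP1: −549a − 341b = 334.1;  TP3−TP1: −848a + 604b = 152.4.
Solving gives a = −0.408794, b = −0.321619.
Then c = 368.5 − a·1043 − b·364 = 911.94.
At (1712, -116): z = −699.9 + 37.3 + 911.94 = 249.4 m.

249.4 m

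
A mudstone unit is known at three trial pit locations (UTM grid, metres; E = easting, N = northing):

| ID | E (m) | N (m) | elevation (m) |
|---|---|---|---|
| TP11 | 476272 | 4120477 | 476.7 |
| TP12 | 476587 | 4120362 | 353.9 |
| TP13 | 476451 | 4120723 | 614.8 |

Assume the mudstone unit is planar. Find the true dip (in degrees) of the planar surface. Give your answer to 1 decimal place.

Two edge vectors: TP11→TP12 = (315, -115, -122.8), TP11→TP13 = (179, 246, 138.1).
Normal n = (TP11→TP12) × (TP11→TP13) = (14327.3, -65482.7, 98075).
So ∂z/∂E = −n_x/n_z = −0.14609 and ∂z/∂N = −n_y/n_z = 0.66768.
Gradient magnitude |∇z| = √(a² + b²) = √(0.02134 + 0.44580) = 0.68347.
True dip = arctan(0.68347) = 34.4°, dipping toward SSE (azimuth ≈ 168°).

34.4°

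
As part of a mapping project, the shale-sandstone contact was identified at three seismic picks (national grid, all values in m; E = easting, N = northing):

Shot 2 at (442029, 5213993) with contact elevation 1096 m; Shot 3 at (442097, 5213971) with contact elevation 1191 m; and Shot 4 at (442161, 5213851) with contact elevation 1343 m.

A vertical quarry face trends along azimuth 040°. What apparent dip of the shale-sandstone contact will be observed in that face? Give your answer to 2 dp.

15.86°

Let the plane be z = a·E + b·N + c.
Shot 3−Shot 2: 68a − 22b = 95;  Shot 4−Shot 2: 132a − 142b = 247.
Solving gives a = 1.19313, b = −0.63033.
Unit vector along 040° is (sin 40°, cos 40°) = (0.6428, 0.7660).
Slope in that direction = a·(0.6428) + b·(0.7660) = 0.28407.
Apparent dip = arctan|0.28407| = 15.86° (true dip is 53.5°, so apparent ≤ true as expected).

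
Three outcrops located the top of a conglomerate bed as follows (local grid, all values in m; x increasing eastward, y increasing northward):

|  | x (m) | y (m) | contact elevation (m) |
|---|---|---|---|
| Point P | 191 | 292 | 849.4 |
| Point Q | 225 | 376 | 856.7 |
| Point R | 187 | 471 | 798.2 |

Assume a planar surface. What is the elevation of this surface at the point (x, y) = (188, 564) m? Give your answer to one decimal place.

Let the plane be z = a·x + b·y + c.
Point Q−Point P: 34a + 84b = 7.3;  Point R−Point P: −4a + 179b = −51.2.
Solving gives a = 0.87317, b = −0.26652.
Then c = 849.4 − a·191 − b·292 = 760.45.
At (188, 564): z = 164.2 − 150.3 + 760.45 = 774.3 m.

774.3 m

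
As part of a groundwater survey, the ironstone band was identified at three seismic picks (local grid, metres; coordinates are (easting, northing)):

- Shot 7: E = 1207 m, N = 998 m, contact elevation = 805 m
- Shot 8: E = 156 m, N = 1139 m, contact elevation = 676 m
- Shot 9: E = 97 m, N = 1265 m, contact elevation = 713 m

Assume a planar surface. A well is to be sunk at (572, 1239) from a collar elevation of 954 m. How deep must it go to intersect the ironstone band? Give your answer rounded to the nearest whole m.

Let the plane be z = a·E + b·N + c.
Shot 8−Shot 7: −1051a + 141b = −129;  Shot 9−Shot 7: −1110a + 267b = −92.
Solving gives a = 0.17300, b = 0.37466.
Then c = 805 − a·1207 − b·998 = 222.27.
At (572, 1239): z_contact = 99.0 + 464.2 + 222.27 = 785.4 m.
Depth below ground = 954 − 785.4 = 169 m.

169 m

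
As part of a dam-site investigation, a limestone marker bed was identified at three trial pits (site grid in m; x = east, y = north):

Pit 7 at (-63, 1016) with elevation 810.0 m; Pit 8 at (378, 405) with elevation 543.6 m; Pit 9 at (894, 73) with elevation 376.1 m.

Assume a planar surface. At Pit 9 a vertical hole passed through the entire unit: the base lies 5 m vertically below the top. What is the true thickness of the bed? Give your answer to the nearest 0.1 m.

Two edge vectors: Pit 7→Pit 8 = (441, -611, -266.4), Pit 7→Pit 9 = (957, -943, -433.9).
Normal n = (Pit 7→Pit 8) × (Pit 7→Pit 9) = (13897.7, -63594.9, 168864).
So ∂z/∂x = −n_x/n_z = −0.08230 and ∂z/∂y = −n_y/n_z = 0.37660.
|∇z| = √(a²+b²) = 0.38549, so dip δ = arctan(0.38549) = 21.08°.
True thickness = vertical thickness × cos δ = 5 × cos 21.08° = 4.7 m.

4.7 m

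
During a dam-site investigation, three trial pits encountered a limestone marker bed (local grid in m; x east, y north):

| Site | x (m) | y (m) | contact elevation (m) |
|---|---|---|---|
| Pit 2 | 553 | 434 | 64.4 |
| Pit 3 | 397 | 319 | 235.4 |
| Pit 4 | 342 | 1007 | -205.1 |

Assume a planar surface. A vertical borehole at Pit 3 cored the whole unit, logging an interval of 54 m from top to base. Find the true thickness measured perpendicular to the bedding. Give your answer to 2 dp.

Two edge vectors: Pit 2→Pit 3 = (-156, -115, 171), Pit 2→Pit 4 = (-211, 573, -269.5).
Normal n = (Pit 2→Pit 3) × (Pit 2→Pit 4) = (-66990.5, -78123, -113653).
So ∂z/∂x = −n_x/n_z = −0.58943 and ∂z/∂y = −n_y/n_z = −0.68738.
|∇z| = √(a²+b²) = 0.90550, so dip δ = arctan(0.90550) = 42.16°.
True thickness = vertical thickness × cos δ = 54 × cos 42.16° = 40.03 m.

40.03 m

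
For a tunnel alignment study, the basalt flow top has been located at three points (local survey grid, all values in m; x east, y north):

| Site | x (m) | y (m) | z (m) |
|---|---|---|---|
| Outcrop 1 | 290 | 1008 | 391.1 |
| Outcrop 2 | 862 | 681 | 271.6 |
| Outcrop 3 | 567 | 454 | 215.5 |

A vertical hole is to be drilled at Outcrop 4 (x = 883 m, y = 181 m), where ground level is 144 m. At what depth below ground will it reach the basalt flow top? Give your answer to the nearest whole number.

22 m

Let the plane be z = a·x + b·y + c.
Outcrop 2−Outcrop 1: 572a − 327b = −119.5;  Outcrop 3−Outcrop 1: 277a − 554b = −175.6.
Solving gives a = −0.03880, b = 0.29757.
Then c = 391.1 − a·290 − b·1008 = 102.41.
At (883, 181): z_contact = −34.3 + 53.9 + 102.41 = 122.0 m.
Depth below ground = 144 − 122.0 = 22 m.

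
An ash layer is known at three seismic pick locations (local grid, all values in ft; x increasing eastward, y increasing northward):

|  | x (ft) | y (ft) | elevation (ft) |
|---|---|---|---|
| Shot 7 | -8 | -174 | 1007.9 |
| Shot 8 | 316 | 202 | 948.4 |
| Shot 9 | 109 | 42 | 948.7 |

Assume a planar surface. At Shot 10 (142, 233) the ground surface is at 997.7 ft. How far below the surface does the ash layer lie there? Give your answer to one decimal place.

126.8 ft

Let the plane be z = a·x + b·y + c.
Shot 8−Shot 7: 324a + 376b = −59.5;  Shot 9−Shot 7: 117a + 216b = −59.2.
Solving gives a = 0.36193, b = −0.47012.
Then c = 1007.9 − a·-8 − b·-174 = 928.99.
At (142, 233): z_contact = 51.39 − 109.54 + 928.99 = 870.85 ft.
Depth below ground = 997.7 − 870.85 = 126.8 ft.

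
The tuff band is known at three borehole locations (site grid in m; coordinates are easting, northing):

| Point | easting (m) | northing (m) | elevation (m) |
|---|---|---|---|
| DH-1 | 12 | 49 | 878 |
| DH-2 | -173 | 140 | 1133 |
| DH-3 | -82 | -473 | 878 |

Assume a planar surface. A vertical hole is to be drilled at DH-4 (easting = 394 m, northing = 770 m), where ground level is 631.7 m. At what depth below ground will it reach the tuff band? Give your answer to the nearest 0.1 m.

73.0 m

Let the plane be z = a·easting + b·northing + c.
DH-2−DH-1: −185a + 91b = 255;  DH-3−DH-1: −94a − 522b = 0.
Solving gives a = −1.26622, b = 0.22802.
Then c = 878 − a·12 − b·49 = 882.02.
At (394, 770): z_contact = −498.89 + 175.57 + 882.02 = 558.70 m.
Depth below ground = 631.7 − 558.70 = 73.0 m.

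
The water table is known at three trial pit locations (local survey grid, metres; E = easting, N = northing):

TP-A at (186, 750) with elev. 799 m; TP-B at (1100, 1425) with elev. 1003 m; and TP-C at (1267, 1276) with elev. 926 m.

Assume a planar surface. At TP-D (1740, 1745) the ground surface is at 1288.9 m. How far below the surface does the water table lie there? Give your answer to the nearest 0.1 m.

207.1 m

Two edge vectors: TP-A→TP-B = (914, 675, 204), TP-A→TP-C = (1081, 526, 127).
Normal n = (TP-A→TP-B) × (TP-A→TP-C) = (-21579, 104446, -248911).
So ∂z/∂E = −n_x/n_z = −0.086694 and ∂z/∂N = −n_y/n_z = 0.419612.
Intercept c from TP-A: 799 + 16.13 − 314.71 = 500.42.
At (1740, 1745): z_contact = −150.85 + 732.22 + 500.42 = 1081.79 m.
Depth below ground = 1288.9 − 1081.79 = 207.1 m.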